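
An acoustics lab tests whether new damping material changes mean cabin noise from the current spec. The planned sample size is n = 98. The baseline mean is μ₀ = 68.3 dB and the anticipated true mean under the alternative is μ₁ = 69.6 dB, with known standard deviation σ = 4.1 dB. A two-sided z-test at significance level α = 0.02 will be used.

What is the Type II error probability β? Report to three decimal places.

Standardized effect: d = |μ₁ − μ₀| / σ = |69.6 − 68.3| / 4.1 = 0.3171
Noncentrality parameter: δ = d·√n = 0.3171 × √98 = 3.1389
Two-sided α = 0.02 → critical value z_{0.01} = 2.326.
Power = Φ(δ − 2.326) + Φ(−δ − 2.326) = Φ(0.813) + Φ(-5.465) = 0.7918 + 0.0000 = 0.7918.
Type II error: β = 1 − power = 1 − 0.7918 = 0.2082.

β ≈ 0.208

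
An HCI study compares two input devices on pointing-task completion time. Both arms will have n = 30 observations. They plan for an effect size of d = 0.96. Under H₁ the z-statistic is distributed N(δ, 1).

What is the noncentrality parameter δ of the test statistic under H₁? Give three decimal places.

The noncentrality parameter scales effect size by the design's sample-size factor: δ = d·√(n/2) = 0.96 × √(30/2) = 3.7181

δ ≈ 3.718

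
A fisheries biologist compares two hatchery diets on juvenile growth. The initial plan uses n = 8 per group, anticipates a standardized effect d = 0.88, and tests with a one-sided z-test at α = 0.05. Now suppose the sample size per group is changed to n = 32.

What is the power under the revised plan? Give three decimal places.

With n = 32 per group: δ = d·√(n/2) = 0.88 × √(32/2) = 3.5200. Critical value z_{0.05} = 1.645.
Revised power = P(Z > 1.645 − δ) = Φ(1.875) = 0.9696.

Power ≈ 0.970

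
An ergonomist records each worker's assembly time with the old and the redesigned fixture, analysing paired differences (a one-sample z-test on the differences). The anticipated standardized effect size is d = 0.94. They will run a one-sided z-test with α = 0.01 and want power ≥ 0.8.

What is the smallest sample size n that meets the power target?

Set Φ(δ − 2.326) = 0.8; then δ − 2.326 = Φ⁻¹(0.8) = 0.842, giving δ = 3.168.
δ = d·√n ⇒ n = (δ/d)² = (3.168 / 0.94)² = 11.36.
Rounding up, n = 12.

n = 12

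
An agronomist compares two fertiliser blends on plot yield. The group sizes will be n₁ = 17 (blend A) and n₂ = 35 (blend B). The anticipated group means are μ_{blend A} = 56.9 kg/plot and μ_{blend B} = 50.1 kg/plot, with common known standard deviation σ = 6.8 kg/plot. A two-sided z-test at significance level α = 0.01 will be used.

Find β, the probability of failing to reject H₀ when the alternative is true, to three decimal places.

Standardized effect: d = |μ_{blend A} − μ_{blend B}| / σ = |56.9 − 50.1| / 6.8 = 1.0000
Noncentrality parameter: δ = d / √(1/n₁ + 1/n₂) = 1.0000 / √(1/17 + 1/35) = 3.3826
Critical value for a two-sided test at α = 0.01: z_{α/2} = 2.576.
Power = Φ(δ − 2.576) + Φ(−δ − 2.576) = Φ(0.807) + Φ(-5.958) = 0.7901 + 0.0000 = 0.7901.
Type II error: β = 1 − power = 1 − 0.7901 = 0.2099.

β ≈ 0.210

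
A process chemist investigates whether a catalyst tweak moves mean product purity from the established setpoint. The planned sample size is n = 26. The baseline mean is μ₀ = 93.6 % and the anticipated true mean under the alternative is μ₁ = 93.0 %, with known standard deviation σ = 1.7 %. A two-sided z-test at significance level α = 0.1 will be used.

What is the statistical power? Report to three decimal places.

Standardized effect: d = |μ₁ − μ₀| / σ = |93.0 − 93.6| / 1.7 = 0.3529
Noncentrality parameter: δ = d·√n = 0.3529 × √26 = 1.7997
Two-sided α = 0.1 → critical value z_{0.05} = 1.645.
Power = Φ(δ − 1.645) + Φ(−δ − 1.645) = Φ(0.155) + Φ(-3.445) = 0.5615 + 0.0003 = 0.5618.

Power ≈ 0.562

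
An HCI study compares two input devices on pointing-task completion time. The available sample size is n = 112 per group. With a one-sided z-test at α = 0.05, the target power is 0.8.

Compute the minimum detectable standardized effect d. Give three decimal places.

Required noncentrality: δ = z_{0.05} + z_{0.20} = 1.645 + 0.842 = 2.486.
δ = d·√(n/2) ⇒ d = δ/√(n/2) = 2.486/√(112/2) = 0.3323.

d ≈ 0.332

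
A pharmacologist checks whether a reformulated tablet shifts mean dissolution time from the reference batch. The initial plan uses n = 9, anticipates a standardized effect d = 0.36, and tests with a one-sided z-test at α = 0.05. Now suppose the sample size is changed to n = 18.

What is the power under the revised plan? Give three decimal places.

With n = 18: δ = d·√n = 0.36 × √18 = 1.5274. Critical value z_{0.05} = 1.645.
Revised power = P(Z > 1.645 − δ) = Φ(-0.118) = 0.4532.

Power ≈ 0.453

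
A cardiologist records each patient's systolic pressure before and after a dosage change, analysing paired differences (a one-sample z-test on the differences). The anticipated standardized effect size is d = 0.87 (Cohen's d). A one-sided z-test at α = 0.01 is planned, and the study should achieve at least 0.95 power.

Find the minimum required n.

n = 21

For power 0.95 need Φ(δ − z_{0.01}) = 0.95, so δ = z_{0.01} + z_{0.05} = 2.326 + 1.645 = 3.971.
δ = d·√n ⇒ n = (δ/d)² = (3.971 / 0.87)² = 20.84.
Rounding up, n = 21.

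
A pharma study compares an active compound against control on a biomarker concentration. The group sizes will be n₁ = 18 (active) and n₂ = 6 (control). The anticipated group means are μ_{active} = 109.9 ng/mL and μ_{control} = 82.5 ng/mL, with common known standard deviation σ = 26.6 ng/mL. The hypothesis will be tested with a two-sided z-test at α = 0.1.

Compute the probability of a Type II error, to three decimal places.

β ≈ 0.294

Standardized effect: d = |μ_{active} − μ_{control}| / σ = |109.9 − 82.5| / 26.6 = 1.0301
Noncentrality parameter: δ = d / √(1/n₁ + 1/n₂) = 1.0301 / √(1/18 + 1/6) = 2.1851
Critical value for a two-sided test at α = 0.1: z_{α/2} = 1.645.
Power = Φ(δ − 1.645) + Φ(−δ − 1.645) = Φ(0.540) + Φ(-3.830) = 0.7055 + 0.0001 = 0.7056.
Type II error: β = 1 − power = 1 − 0.7056 = 0.2944.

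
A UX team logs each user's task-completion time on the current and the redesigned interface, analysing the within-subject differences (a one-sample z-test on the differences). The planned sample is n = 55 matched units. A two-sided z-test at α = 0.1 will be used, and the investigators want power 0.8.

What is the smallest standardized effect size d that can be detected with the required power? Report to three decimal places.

Need Φ(δ − 1.645) = 0.8, so δ = 1.645 + 0.842 = 2.486.
(Lower-tail contribution to power is negligible for δ > 0.)
δ = d·√n ⇒ d = δ/√n = 2.486/√55 = 0.3353.

d ≈ 0.335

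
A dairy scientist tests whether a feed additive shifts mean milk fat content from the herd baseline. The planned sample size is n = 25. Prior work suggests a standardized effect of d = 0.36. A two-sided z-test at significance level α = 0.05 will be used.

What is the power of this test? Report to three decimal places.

Power ≈ 0.437

Noncentrality parameter: δ = d·√n = 0.36 × √25 = 1.8000
Two-sided α = 0.05 → critical value z_{0.025} = 1.960.
Power = Φ(δ − 1.960) + Φ(−δ − 1.960) = Φ(-0.160) + Φ(-3.760) = 0.4365 + 0.0001 = 0.4365.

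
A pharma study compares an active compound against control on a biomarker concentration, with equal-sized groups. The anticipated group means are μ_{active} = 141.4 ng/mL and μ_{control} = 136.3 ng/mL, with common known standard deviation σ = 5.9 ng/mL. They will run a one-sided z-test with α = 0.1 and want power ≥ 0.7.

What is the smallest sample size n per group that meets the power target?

Standardized effect: d = |μ_{active} − μ_{control}| / σ = |141.4 − 136.3| / 5.9 = 0.8644
For power 0.7 need Φ(δ − z_{0.1}) = 0.7, so δ = z_{0.1} + z_{0.30} = 1.282 + 0.524 = 1.806.
δ = d·√(n/2) ⇒ n = 2(δ/d)² = 2 × (1.806 / 0.8644)² = 8.73.
Rounding up, n = 9 per group.

n = 9 per group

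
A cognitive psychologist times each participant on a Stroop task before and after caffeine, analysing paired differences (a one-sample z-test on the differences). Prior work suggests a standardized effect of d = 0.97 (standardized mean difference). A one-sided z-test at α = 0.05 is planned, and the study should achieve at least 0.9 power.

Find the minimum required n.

n = 10

For power 0.9 need Φ(δ − z_{0.05}) = 0.9, so δ = z_{0.05} + z_{0.10} = 1.645 + 1.282 = 2.926.
δ = d·√n ⇒ n = (δ/d)² = (2.926 / 0.97)² = 9.10.
Rounding up, n = 10.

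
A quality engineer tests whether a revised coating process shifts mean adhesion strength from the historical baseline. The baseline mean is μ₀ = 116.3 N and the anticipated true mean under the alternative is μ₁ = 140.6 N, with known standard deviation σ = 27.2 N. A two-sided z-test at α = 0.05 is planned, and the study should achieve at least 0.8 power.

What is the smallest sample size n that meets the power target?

n = 10

Standardized effect: d = |μ₁ − μ₀| / σ = |140.6 − 116.3| / 27.2 = 0.8934
Set Φ(δ − 1.960) = 0.8; then δ − 1.960 = Φ⁻¹(0.8) = 0.842, giving δ = 2.802.
(Ignoring the negligible lower-tail rejection probability gives the usual closed-form inversion.)
δ = d·√n ⇒ n = (δ/d)² = (2.802 / 0.8934)² = 9.83.
Rounding up, n = 10.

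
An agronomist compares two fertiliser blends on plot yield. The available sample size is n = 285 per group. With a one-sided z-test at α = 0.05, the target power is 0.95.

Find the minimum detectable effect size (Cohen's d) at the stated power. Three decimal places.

Need Φ(δ − 1.645) = 0.95, so δ = 1.645 + 1.645 = 3.290.
δ = d·√(n/2) ⇒ d = δ/√(n/2) = 3.290/√(285/2) = 0.2756.

d ≈ 0.276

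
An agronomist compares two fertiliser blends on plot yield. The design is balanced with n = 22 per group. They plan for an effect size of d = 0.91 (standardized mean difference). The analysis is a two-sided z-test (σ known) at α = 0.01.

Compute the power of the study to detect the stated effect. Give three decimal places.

Noncentrality parameter: δ = d·√(n/2) = 0.91 × √(22/2) = 3.0181
Two-sided α = 0.01 → critical value z_{0.005} = 2.576.
Power = Φ(δ − 2.576) + Φ(−δ − 2.576) = Φ(0.442) + Φ(-5.594) = 0.6709 + 0.0000 = 0.6709.

Power ≈ 0.671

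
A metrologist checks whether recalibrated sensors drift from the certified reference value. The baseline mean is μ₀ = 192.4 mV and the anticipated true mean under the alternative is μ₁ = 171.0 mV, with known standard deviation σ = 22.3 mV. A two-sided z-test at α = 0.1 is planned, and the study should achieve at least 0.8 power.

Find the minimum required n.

n = 7

Standardized effect: d = |μ₁ − μ₀| / σ = |171.0 − 192.4| / 22.3 = 0.9596
For power 0.8 need Φ(δ − z_{0.05}) = 0.8, so δ = z_{0.05} + z_{0.20} = 1.645 + 0.842 = 2.486.
(For δ > 0 the lower-tail rejection region contributes negligibly to power, so the one-term inversion is standard.)
δ = d·√n ⇒ n = (δ/d)² = (2.486 / 0.9596)² = 6.71.
Round up to the next whole unit.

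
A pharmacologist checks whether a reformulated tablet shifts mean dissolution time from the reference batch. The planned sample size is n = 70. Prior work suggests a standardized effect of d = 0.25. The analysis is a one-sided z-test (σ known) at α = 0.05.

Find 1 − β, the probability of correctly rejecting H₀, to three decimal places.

Noncentrality parameter: δ = d·√n = 0.25 × √70 = 2.0917
One-sided α = 0.05 → critical value z_{0.05} = 1.645.
Power = P(Z > 1.645 − δ) = Φ(0.447) = 0.6725.

Power ≈ 0.672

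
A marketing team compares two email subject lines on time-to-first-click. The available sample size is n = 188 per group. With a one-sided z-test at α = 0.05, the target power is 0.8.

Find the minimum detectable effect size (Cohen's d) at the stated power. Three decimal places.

d ≈ 0.256

Required noncentrality: δ = z_{0.05} + z_{0.20} = 1.645 + 0.842 = 2.486.
δ = d·√(n/2) ⇒ d = δ/√(n/2) = 2.486/√(188/2) = 0.2565.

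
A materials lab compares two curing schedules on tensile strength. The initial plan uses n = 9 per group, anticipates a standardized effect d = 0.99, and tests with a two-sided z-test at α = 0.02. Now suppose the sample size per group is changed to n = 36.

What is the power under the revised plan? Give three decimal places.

Power ≈ 0.970

With n = 36 per group: δ = d·√(n/2) = 0.99 × √(36/2) = 4.2002. Critical value z_{0.01} = 2.326.
Revised power = Φ(δ − 2.326) + Φ(−δ − 2.326) = Φ(1.874) + Φ(-6.527) = 0.9695 + 0.0000 = 0.9695.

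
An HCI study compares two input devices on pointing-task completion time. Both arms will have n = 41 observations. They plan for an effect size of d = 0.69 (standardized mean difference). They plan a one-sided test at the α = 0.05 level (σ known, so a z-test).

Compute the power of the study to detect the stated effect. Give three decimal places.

Noncentrality parameter: δ = d·√(n/2) = 0.69 × √(41/2) = 3.1241
One-sided α = 0.05 → critical value z_{0.05} = 1.645.
Power = Φ(δ − 1.645) = Φ(1.479) = 0.9305.

Power ≈ 0.930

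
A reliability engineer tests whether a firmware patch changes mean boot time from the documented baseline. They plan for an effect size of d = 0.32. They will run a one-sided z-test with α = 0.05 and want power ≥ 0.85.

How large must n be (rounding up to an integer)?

Set Φ(δ − 1.645) = 0.85; then δ − 1.645 = Φ⁻¹(0.85) = 1.036, giving δ = 2.681.
δ = d·√n ⇒ n = (δ/d)² = (2.681 / 0.32)² = 70.21.
Rounding up, n = 71.

n = 71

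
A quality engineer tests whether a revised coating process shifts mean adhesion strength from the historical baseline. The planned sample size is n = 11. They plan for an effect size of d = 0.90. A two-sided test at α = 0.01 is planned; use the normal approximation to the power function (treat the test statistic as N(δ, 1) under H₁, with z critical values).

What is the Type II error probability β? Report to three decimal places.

Noncentrality parameter: δ = d·√n = 0.90 × √11 = 2.9850
Critical value for a two-sided test at α = 0.01: z_{α/2} = 2.576.
Power = Φ(δ − 2.576) + Φ(−δ − 2.576) = Φ(0.409) + Φ(-5.561) = 0.6588 + 0.0000 = 0.6588.
Type II error: β = 1 − power = 1 − 0.6588 = 0.3412.

β ≈ 0.341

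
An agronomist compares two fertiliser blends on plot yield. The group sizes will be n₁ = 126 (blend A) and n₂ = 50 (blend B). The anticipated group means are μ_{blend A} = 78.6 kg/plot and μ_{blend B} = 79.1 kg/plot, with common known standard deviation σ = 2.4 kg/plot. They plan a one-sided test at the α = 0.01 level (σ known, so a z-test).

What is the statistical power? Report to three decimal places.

Power ≈ 0.140

Standardized effect: d = |μ_{blend A} − μ_{blend B}| / σ = |78.6 − 79.1| / 2.4 = 0.2083
Noncentrality parameter: δ = d / √(1/n₁ + 1/n₂) = 0.2083 / √(1/126 + 1/50) = 1.2464
One-sided α = 0.01 → critical value z_{0.01} = 2.326.
Power = P(Z > 2.326 − δ) = Φ(-1.080) = 0.1401.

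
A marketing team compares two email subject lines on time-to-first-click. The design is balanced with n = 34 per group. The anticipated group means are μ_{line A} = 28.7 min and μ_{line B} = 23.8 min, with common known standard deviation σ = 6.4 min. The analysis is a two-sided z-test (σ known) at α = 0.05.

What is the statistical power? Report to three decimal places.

Standardized effect: d = |μ_{line A} − μ_{line B}| / σ = |28.7 − 23.8| / 6.4 = 0.7656
Noncentrality parameter: δ = d·√(n/2) = 0.7656 × √(34/2) = 3.1568
Two-sided α = 0.05 → critical value z_{0.025} = 1.960.
Power = Φ(δ − 1.960) + Φ(−δ − 1.960) = Φ(1.197) + Φ(-5.117) = 0.8843 + 0.0000 = 0.8843.

Power ≈ 0.884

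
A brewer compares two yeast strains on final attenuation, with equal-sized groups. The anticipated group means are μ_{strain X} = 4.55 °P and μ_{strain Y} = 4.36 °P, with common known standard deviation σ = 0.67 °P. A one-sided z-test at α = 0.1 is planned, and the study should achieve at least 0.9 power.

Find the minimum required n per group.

Standardized effect: d = |μ_{strain X} − μ_{strain Y}| / σ = |4.55 − 4.36| / 0.67 = 0.2836
For power 0.9 need Φ(δ − z_{0.1}) = 0.9, so δ = z_{0.1} + z_{0.10} = 1.282 + 1.282 = 2.563.
δ = d·√(n/2) ⇒ n = 2(δ/d)² = 2 × (2.563 / 0.2836)² = 163.38.
Round up to the next whole unit.

n = 164 per group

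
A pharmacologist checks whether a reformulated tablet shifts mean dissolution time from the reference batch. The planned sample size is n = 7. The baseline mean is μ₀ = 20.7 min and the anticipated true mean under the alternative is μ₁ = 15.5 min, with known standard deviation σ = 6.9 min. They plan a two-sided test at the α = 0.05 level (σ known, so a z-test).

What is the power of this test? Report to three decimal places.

Power ≈ 0.514

Standardized effect: d = |μ₁ − μ₀| / σ = |15.5 − 20.7| / 6.9 = 0.7536
Noncentrality parameter: δ = d·√n = 0.7536 × √7 = 1.9939
Two-sided α = 0.05 → critical value z_{0.025} = 1.960.
Power = Φ(δ − 1.960) + Φ(−δ − 1.960) = Φ(0.034) + Φ(-3.954) = 0.5135 + 0.0000 = 0.5136.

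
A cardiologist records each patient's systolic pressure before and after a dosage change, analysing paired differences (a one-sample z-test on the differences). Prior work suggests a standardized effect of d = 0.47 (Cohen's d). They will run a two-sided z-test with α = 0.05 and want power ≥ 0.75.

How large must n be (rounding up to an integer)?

Set Φ(δ − 1.960) = 0.75; then δ − 1.960 = Φ⁻¹(0.75) = 0.674, giving δ = 2.634.
(For δ > 0 the lower-tail rejection region contributes negligibly to power, so the one-term inversion is standard.)
δ = d·√n ⇒ n = (δ/d)² = (2.634 / 0.47)² = 31.42.
Round up to the next whole unit.

n = 32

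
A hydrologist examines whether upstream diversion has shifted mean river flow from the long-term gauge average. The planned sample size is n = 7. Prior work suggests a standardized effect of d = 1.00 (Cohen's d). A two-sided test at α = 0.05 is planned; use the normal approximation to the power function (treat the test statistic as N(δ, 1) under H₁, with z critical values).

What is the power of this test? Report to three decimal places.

Power ≈ 0.754

Noncentrality parameter: δ = d·√n = 1.00 × √7 = 2.6458
Two-sided α = 0.05 → critical value z_{0.025} = 1.960.
Power = Φ(δ − 1.960) + Φ(−δ − 1.960) = Φ(0.686) + Φ(-4.606) = 0.7536 + 0.0000 = 0.7536.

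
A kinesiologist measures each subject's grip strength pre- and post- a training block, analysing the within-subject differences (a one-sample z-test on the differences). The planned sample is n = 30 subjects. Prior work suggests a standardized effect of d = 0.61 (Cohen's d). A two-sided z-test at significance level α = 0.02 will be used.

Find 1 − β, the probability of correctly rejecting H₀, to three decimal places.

Noncentrality parameter: δ = d·√n = 0.61 × √30 = 3.3411
Two-sided α = 0.02 → critical value z_{0.01} = 2.326.
Power = Φ(δ − 2.326) + Φ(−δ − 2.326) = Φ(1.015) + Φ(-5.667) = 0.8449 + 0.0000 = 0.8449.

Power ≈ 0.845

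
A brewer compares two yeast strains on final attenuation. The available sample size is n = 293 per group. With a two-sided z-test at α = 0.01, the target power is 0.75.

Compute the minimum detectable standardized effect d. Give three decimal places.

Need Φ(δ − 2.576) = 0.75, so δ = 2.576 + 0.674 = 3.250.
(The second rejection-region term Φ(−δ − z_{α/2}) is negligible and dropped.)
δ = d·√(n/2) ⇒ d = δ/√(n/2) = 3.250/√(293/2) = 0.2685.

d ≈ 0.269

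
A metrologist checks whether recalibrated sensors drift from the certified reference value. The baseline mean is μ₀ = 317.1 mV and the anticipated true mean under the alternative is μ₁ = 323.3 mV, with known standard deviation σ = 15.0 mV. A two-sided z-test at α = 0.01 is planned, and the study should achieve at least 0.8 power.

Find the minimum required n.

Standardized effect: d = |μ₁ − μ₀| / σ = |323.3 − 317.1| / 15.0 = 0.4133
For power 0.8 need Φ(δ − z_{0.005}) = 0.8, so δ = z_{0.005} + z_{0.20} = 2.576 + 0.842 = 3.417.
(Ignoring the negligible lower-tail rejection probability gives the usual closed-form inversion.)
δ = d·√n ⇒ n = (δ/d)² = (3.417 / 0.4133)² = 68.36.
Rounding up, n = 69.

n = 69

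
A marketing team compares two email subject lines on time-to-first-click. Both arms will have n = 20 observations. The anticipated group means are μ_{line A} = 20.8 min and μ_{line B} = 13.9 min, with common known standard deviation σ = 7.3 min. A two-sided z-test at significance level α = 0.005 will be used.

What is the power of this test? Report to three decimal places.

Standardized effect: d = |μ_{line A} − μ_{line B}| / σ = |20.8 − 13.9| / 7.3 = 0.9452
Noncentrality parameter: δ = d·√(n/2) = 0.9452 × √(20/2) = 2.9890
Two-sided α = 0.005 → critical value z_{0.0025} = 2.807.
Power = Φ(δ − 2.807) + Φ(−δ − 2.807) = Φ(0.182) + Φ(-5.796) = 0.5722 + 0.0000 = 0.5722.

Power ≈ 0.572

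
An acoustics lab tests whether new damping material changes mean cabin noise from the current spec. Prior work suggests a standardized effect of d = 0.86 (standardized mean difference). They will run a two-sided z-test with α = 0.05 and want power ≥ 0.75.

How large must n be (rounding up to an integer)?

For power 0.75 need Φ(δ − z_{0.025}) = 0.75, so δ = z_{0.025} + z_{0.25} = 1.960 + 0.674 = 2.634.
(For δ > 0 the lower-tail rejection region contributes negligibly to power, so the one-term inversion is standard.)
δ = d·√n ⇒ n = (δ/d)² = (2.634 / 0.86)² = 9.38.
Round up to the next whole unit.

n = 10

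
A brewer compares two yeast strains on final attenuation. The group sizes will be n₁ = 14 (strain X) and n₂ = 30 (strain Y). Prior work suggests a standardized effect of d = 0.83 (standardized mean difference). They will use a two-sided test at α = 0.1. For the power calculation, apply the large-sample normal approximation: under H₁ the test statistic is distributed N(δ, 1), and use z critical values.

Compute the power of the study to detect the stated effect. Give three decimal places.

Power ≈ 0.821

Noncentrality parameter: δ = d / √(1/n₁ + 1/n₂) = 0.83 / √(1/14 + 1/30) = 2.5643
Two-sided α = 0.1 → critical value z_{0.05} = 1.645.
Power = Φ(δ − 1.645) + Φ(−δ − 1.645) = Φ(0.919) + Φ(-4.209) = 0.8211 + 0.0000 = 0.8211.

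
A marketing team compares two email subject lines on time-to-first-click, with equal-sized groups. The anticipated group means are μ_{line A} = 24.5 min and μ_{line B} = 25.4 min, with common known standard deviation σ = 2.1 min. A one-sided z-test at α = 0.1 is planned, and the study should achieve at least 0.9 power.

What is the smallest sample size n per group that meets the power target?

Standardized effect: d = |μ_{line A} − μ_{line B}| / σ = |24.5 − 25.4| / 2.1 = 0.4286
For power 0.9 need Φ(δ − z_{0.1}) = 0.9, so δ = z_{0.1} + z_{0.10} = 1.282 + 1.282 = 2.563.
δ = d·√(n/2) ⇒ n = 2(δ/d)² = 2 × (2.563 / 0.4286)² = 71.53.
Round up to the next whole unit.

n = 72 per group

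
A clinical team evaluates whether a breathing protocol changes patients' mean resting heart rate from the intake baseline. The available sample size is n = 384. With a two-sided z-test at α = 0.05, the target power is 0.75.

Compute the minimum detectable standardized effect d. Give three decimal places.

Need Φ(δ − 1.960) = 0.75, so δ = 1.960 + 0.674 = 2.634.
(Lower-tail contribution to power is negligible for δ > 0.)
δ = d·√n ⇒ d = δ/√n = 2.634/√384 = 0.1344.

d ≈ 0.134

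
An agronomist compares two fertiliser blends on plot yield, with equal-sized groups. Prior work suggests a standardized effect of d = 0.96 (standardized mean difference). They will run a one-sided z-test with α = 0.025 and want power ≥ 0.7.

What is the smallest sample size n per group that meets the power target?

n = 14 per group

Set Φ(δ − 1.960) = 0.7; then δ − 1.960 = Φ⁻¹(0.7) = 0.524, giving δ = 2.484.
δ = d·√(n/2) ⇒ n = 2(δ/d)² = 2 × (2.484 / 0.96)² = 13.39.
Rounding up, n = 14 per group.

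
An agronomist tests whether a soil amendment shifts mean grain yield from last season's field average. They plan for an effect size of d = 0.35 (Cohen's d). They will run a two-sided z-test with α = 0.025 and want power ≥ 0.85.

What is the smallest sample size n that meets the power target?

n = 88

For power 0.85 need Φ(δ − z_{0.0125}) = 0.85, so δ = z_{0.0125} + z_{0.15} = 2.241 + 1.036 = 3.278.
(For δ > 0 the lower-tail rejection region contributes negligibly to power, so the one-term inversion is standard.)
δ = d·√n ⇒ n = (δ/d)² = (3.278 / 0.35)² = 87.71.
Rounding up, n = 88.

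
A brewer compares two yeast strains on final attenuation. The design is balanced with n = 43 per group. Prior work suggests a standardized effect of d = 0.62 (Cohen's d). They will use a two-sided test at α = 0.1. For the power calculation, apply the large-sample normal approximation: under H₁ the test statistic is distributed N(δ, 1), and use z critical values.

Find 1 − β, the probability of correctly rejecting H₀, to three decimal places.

Noncentrality parameter: λ = d·√(n/2) = 0.62 × √(43/2) = 2.8748
Critical value for a two-sided test at α = 0.1: z_{α/2} = 1.645.
Power = Φ(λ − 1.645) + Φ(−λ − 1.645) = Φ(1.230) + Φ(-4.520) = 0.8906 + 0.0000 = 0.8906.

Power ≈ 0.891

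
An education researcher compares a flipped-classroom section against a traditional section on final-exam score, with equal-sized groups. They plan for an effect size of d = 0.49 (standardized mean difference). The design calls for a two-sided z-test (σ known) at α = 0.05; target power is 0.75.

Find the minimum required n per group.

Set Φ(δ − 1.960) = 0.75; then δ − 1.960 = Φ⁻¹(0.75) = 0.674, giving δ = 2.634.
(For δ > 0 the lower-tail rejection region contributes negligibly to power, so the one-term inversion is standard.)
δ = d·√(n/2) ⇒ n = 2(δ/d)² = 2 × (2.634 / 0.49)² = 57.81.
Round up to the next whole unit.

n = 58 per group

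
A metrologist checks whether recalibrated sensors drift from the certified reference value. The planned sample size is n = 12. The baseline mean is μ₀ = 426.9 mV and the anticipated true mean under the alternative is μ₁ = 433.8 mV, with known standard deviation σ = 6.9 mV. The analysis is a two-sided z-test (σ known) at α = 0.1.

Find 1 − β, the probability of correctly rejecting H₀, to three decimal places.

Power ≈ 0.966

Standardized effect: d = |μ₁ − μ₀| / σ = |433.8 − 426.9| / 6.9 = 1.0000
Noncentrality parameter: δ = d·√n = 1.0000 × √12 = 3.4641
Critical value for a two-sided test at α = 0.1: z_{α/2} = 1.645.
Power = Φ(δ − 1.645) + Φ(−δ − 1.645) = Φ(1.819) + Φ(-5.109) = 0.9656 + 0.0000 = 0.9656.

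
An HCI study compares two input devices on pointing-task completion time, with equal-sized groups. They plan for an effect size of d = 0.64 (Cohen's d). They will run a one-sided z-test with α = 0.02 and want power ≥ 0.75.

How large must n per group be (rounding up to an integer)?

n = 37 per group

Set Φ(δ − 2.054) = 0.75; then δ − 2.054 = Φ⁻¹(0.75) = 0.674, giving δ = 2.728.
δ = d·√(n/2) ⇒ n = 2(δ/d)² = 2 × (2.728 / 0.64)² = 36.34.
Rounding up, n = 37 per group.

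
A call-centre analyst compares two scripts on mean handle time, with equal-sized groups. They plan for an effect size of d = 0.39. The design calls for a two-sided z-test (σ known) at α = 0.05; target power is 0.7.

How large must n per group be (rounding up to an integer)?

n = 82 per group

For power 0.7 need Φ(δ − z_{0.025}) = 0.7, so δ = z_{0.025} + z_{0.30} = 1.960 + 0.524 = 2.484.
(The Φ(−δ − z_{α/2}) term is vanishingly small for δ > 0 and is dropped in the standard sample-size formula.)
δ = d·√(n/2) ⇒ n = 2(δ/d)² = 2 × (2.484 / 0.39)² = 81.16.
Round up to the next whole unit.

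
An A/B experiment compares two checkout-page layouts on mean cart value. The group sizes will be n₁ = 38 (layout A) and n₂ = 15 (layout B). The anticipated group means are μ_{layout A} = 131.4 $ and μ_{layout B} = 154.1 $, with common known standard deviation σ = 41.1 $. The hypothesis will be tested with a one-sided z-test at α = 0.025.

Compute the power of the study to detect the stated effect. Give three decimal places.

Power ≈ 0.441

Standardized effect: d = |μ_{layout A} − μ_{layout B}| / σ = |131.4 − 154.1| / 41.1 = 0.5523
Noncentrality parameter: δ = d / √(1/n₁ + 1/n₂) = 0.5523 / √(1/38 + 1/15) = 1.8113
Critical value for a one-sided test at α = 0.025: z_α = 1.960.
Power = Φ(δ − 1.960) = Φ(-0.149) = 0.4409.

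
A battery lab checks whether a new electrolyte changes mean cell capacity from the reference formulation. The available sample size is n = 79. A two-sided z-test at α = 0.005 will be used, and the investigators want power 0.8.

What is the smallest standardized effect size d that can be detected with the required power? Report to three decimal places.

Required noncentrality: δ = z_{0.0025} + z_{0.20} = 2.807 + 0.842 = 3.649.
(Lower-tail contribution to power is negligible for δ > 0.)
δ = d·√n ⇒ d = δ/√n = 3.649/√79 = 0.4105.

d ≈ 0.411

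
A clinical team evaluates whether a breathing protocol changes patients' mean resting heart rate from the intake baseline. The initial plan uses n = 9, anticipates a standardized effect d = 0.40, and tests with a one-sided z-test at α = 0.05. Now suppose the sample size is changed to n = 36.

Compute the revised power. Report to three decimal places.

With n = 36: δ = d·√n = 0.40 × √36 = 2.4000. Critical value z_{0.05} = 1.645.
Revised power = Φ(δ − 1.645) = Φ(0.755) = 0.7749.

Power ≈ 0.775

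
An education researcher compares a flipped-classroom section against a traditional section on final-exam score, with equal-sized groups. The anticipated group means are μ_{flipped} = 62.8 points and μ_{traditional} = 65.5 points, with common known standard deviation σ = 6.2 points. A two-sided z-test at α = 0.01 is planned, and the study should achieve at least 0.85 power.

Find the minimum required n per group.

n = 138 per group

Standardized effect: d = |μ_{flipped} − μ_{traditional}| / σ = |62.8 − 65.5| / 6.2 = 0.4355
Set Φ(δ − 2.576) = 0.85; then δ − 2.576 = Φ⁻¹(0.85) = 1.036, giving δ = 3.612.
(For δ > 0 the lower-tail rejection region contributes negligibly to power, so the one-term inversion is standard.)
δ = d·√(n/2) ⇒ n = 2(δ/d)² = 2 × (3.612 / 0.4355)² = 137.61.
Rounding up, n = 138 per group.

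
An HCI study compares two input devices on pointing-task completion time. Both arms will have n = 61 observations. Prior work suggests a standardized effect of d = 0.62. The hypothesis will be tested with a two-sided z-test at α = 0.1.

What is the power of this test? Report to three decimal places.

Power ≈ 0.962

Noncentrality parameter: δ = d·√(n/2) = 0.62 × √(61/2) = 3.4241
Critical value for a two-sided test at α = 0.1: z_{α/2} = 1.645.
Power = Φ(δ − 1.645) + Φ(−δ − 1.645) = Φ(1.779) + Φ(-5.069) = 0.9624 + 0.0000 = 0.9624.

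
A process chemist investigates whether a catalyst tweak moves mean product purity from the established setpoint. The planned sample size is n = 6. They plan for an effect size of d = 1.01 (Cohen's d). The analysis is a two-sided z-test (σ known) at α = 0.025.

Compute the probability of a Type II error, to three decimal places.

β ≈ 0.408

Noncentrality parameter: λ = d·√n = 1.01 × √6 = 2.4740
Two-sided α = 0.025 → critical value z_{0.0125} = 2.241.
Power = Φ(λ − 2.241) + Φ(−λ − 2.241) = Φ(0.233) + Φ(-4.715) = 0.5920 + 0.0000 = 0.5920.
Type II error: β = 1 − power = 1 − 0.5920 = 0.4080.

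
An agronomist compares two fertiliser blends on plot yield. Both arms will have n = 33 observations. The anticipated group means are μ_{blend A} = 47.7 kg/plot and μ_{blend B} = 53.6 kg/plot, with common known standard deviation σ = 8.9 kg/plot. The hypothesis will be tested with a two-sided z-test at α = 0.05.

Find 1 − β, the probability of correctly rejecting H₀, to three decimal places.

Power ≈ 0.768

Standardized effect: d = |μ_{blend A} − μ_{blend B}| / σ = |47.7 − 53.6| / 8.9 = 0.6629
Noncentrality parameter: δ = d·√(n/2) = 0.6629 × √(33/2) = 2.6928
Two-sided α = 0.05 → critical value z_{0.025} = 1.960.
Power = Φ(δ − 1.960) + Φ(−δ − 1.960) = Φ(0.733) + Φ(-4.653) = 0.7682 + 0.0000 = 0.7682.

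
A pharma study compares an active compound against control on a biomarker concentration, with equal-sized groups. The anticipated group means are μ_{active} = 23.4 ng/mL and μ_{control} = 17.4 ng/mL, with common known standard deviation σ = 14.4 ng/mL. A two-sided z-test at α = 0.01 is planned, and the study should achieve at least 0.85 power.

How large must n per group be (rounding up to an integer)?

n = 151 per group

Standardized effect: d = |μ_{active} − μ_{control}| / σ = |23.4 − 17.4| / 14.4 = 0.4167
For power 0.85 need Φ(δ − z_{0.005}) = 0.85, so δ = z_{0.005} + z_{0.15} = 2.576 + 1.036 = 3.612.
(The Φ(−δ − z_{α/2}) term is vanishingly small for δ > 0 and is dropped in the standard sample-size formula.)
δ = d·√(n/2) ⇒ n = 2(δ/d)² = 2 × (3.612 / 0.4167)² = 150.32.
Rounding up, n = 151 per group.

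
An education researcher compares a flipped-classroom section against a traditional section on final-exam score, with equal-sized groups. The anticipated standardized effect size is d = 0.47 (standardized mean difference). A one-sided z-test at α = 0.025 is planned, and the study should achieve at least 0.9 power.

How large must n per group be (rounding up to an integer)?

Set Φ(δ − 1.960) = 0.9; then δ − 1.960 = Φ⁻¹(0.9) = 1.282, giving δ = 3.242.
δ = d·√(n/2) ⇒ n = 2(δ/d)² = 2 × (3.242 / 0.47)² = 95.13.
Rounding up, n = 96 per group.

n = 96 per group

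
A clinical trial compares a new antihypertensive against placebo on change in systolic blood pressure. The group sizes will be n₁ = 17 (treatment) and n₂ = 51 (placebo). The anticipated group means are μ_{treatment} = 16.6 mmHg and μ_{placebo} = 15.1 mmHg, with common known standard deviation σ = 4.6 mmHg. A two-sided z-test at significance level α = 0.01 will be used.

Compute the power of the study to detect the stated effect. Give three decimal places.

Standardized effect: d = |μ_{treatment} − μ_{placebo}| / σ = |16.6 − 15.1| / 4.6 = 0.3261
Noncentrality parameter: δ = d / √(1/n₁ + 1/n₂) = 0.3261 / √(1/17 + 1/51) = 1.1644
Critical value for a two-sided test at α = 0.01: z_{α/2} = 2.576.
Power = Φ(δ − 2.576) + Φ(−δ − 2.576) = Φ(-1.411) + Φ(-3.740) = 0.0791 + 0.0001 = 0.0791.

Power ≈ 0.079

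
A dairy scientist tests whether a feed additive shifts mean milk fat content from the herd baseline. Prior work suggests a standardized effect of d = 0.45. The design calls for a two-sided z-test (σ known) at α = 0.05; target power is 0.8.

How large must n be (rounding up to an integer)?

Set Φ(δ − 1.960) = 0.8; then δ − 1.960 = Φ⁻¹(0.8) = 0.842, giving δ = 2.802.
(The Φ(−δ − z_{α/2}) term is vanishingly small for δ > 0 and is dropped in the standard sample-size formula.)
δ = d·√n ⇒ n = (δ/d)² = (2.802 / 0.45)² = 38.76.
Round up to the next whole unit.

n = 39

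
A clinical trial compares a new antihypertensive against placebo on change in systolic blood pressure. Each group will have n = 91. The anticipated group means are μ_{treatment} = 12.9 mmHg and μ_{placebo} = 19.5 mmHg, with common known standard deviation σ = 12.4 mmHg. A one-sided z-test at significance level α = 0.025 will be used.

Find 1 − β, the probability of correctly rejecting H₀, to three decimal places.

Standardized effect: d = |μ_{treatment} − μ_{placebo}| / σ = |12.9 − 19.5| / 12.4 = 0.5323
Noncentrality parameter: δ = d·√(n/2) = 0.5323 × √(91/2) = 3.5903
One-sided α = 0.025 → critical value z_{0.025} = 1.960.
Power = P(Z > 1.960 − δ) = Φ(1.630) = 0.9485.

Power ≈ 0.948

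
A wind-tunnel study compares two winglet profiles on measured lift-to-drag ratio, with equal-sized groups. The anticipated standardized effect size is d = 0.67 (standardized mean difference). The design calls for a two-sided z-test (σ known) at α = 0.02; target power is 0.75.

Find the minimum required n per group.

For power 0.75 need Φ(δ − z_{0.01}) = 0.75, so δ = z_{0.01} + z_{0.25} = 2.326 + 0.674 = 3.001.
(Ignoring the negligible lower-tail rejection probability gives the usual closed-form inversion.)
δ = d·√(n/2) ⇒ n = 2(δ/d)² = 2 × (3.001 / 0.67)² = 40.12.
Round up to the next whole unit.

n = 41 per group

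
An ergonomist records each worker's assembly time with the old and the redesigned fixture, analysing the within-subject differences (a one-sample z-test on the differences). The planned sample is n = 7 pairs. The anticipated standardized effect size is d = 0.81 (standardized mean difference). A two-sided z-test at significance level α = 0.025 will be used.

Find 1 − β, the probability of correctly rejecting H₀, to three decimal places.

Noncentrality parameter: δ = d·√n = 0.81 × √7 = 2.1431
Two-sided α = 0.025 → critical value z_{0.0125} = 2.241.
Power = Φ(δ − 2.241) + Φ(−δ − 2.241) = Φ(-0.098) + Φ(-4.384) = 0.4608 + 0.0000 = 0.4608.

Power ≈ 0.461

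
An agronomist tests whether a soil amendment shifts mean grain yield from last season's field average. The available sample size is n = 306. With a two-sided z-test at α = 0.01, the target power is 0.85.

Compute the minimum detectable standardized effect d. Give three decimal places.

d ≈ 0.206

Need Φ(δ − 2.576) = 0.85, so δ = 2.576 + 1.036 = 3.612.
(The second rejection-region term Φ(−δ − z_{α/2}) is negligible and dropped.)
δ = d·√n ⇒ d = δ/√n = 3.612/√306 = 0.2065.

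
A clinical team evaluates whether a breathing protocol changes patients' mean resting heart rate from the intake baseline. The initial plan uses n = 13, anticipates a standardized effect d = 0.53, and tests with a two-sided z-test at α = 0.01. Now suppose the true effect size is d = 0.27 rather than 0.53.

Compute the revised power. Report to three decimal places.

With d = 0.27: δ = d·√n = 0.27 × √13 = 0.9735. Critical value z_{0.005} = 2.576.
Revised power = Φ(δ − 2.576) + Φ(−δ − 2.576) = Φ(-1.602) + Φ(-3.549) = 0.0545 + 0.0002 = 0.0547.

Power ≈ 0.055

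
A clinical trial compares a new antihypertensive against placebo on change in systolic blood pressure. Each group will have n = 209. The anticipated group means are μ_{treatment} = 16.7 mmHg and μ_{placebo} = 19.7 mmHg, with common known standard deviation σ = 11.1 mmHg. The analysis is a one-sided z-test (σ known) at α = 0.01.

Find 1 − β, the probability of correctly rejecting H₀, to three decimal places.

Standardized effect: d = |μ_{treatment} − μ_{placebo}| / σ = |16.7 − 19.7| / 11.1 = 0.2703
Noncentrality parameter: δ = d·√(n/2) = 0.2703 × √(209/2) = 2.7628
One-sided α = 0.01 → critical value z_{0.01} = 2.326.
Power = P(Z > 2.326 − δ) = Φ(0.436) = 0.6688.

Power ≈ 0.669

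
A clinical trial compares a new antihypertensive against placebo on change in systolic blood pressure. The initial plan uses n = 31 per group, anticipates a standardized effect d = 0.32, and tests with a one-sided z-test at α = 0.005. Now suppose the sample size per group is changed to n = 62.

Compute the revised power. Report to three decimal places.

Power ≈ 0.214

With n = 62 per group: δ = d·√(n/2) = 0.32 × √(62/2) = 1.7817. Critical value z_{0.005} = 2.576.
Revised power = Φ(δ − 2.576) = Φ(-0.794) = 0.2136.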